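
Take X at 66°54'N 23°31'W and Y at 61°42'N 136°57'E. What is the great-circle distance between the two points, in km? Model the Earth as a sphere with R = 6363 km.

5621 km

Haversine: a = sin²(Δφ/2)+cos φ₁ cos φ₂ sin²(Δλ/2) = 0.18271;  σ = 2·atan2(√a,√(1−a))
σ = 50.611° → d = Rσ = 6363·0.88333 = 5621 km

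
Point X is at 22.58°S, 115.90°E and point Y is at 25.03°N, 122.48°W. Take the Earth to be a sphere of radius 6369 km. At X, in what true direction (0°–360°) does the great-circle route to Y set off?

74.9°

N = sin Δλ·cos φ₂ = +0.7716;  D = cos φ₁ sin φ₂ − sin φ₁ cos φ₂ cos Δλ = +0.2083
initial course = atan2(N, D) = 74.90°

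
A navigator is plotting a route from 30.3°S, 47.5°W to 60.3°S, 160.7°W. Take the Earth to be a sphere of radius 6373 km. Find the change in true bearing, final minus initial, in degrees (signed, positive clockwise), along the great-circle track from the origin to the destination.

At departure: θ₁ = atan2(sin Δλ cos φ₂, cos φ₁ sin φ₂ − sin φ₁ cos φ₂ cos Δλ) = 208.22°
At arrival: θ₂ = atan2(sin Δλ cos φ₁, −cos φ₂ sin φ₁ + sin φ₂ cos φ₁ cos Δλ) = 304.50°
Δθ = θ₂ − θ₁ = +96.3°

+96.3°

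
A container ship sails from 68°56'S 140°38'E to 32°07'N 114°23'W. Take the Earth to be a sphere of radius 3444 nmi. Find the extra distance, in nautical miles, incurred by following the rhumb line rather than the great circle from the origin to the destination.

Great circle: cos σ = sin φ₁ sin φ₂ + cos φ₁ cos φ₂ cos Δλ,  σ = 2.1832 rad → d_gc = 7518.88 nmi
Rhumb line: Δψ = +2.2748, q = Δφ/Δψ = 0.7753, d_rh = R√(Δφ²+q²Δλ²) = 7799.44 nmi
Excess = 7799.44 − 7518.88 = 280.56 ≈ 281 nmi

281 nmi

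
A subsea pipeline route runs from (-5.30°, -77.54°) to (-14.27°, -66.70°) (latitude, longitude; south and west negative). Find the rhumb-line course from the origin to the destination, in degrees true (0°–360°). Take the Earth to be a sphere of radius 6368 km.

130.1°

Δψ = ln[tan(π/4+φ₂/2)/tan(π/4+φ₁/2)] = -0.1590
Δλ = +0.1892 rad (taken the short way round)
course = atan2(Δλ, Δψ) = 130.05°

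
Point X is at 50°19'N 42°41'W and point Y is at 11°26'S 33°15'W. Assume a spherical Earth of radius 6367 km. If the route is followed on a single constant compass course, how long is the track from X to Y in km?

Δψ = ln[tan(π/4+φ₂/2)/tan(π/4+φ₁/2)] = -1.2202;  Δφ = -1.0777 rad,  Δλ = +0.1646 rad
q = Δφ/Δψ = 0.8833
d = R·√(Δφ² + q²Δλ²) = 6367·1.08751 = 6924 km

6924 km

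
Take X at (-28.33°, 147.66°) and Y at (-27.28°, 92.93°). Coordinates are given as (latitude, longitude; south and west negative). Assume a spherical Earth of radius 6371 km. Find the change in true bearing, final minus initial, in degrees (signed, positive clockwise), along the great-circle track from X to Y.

At departure: θ₁ = atan2(sin Δλ cos φ₂, cos φ₁ sin φ₂ − sin φ₁ cos φ₂ cos Δλ) = 257.57°
At arrival: θ₂ = atan2(sin Δλ cos φ₁, −cos φ₂ sin φ₁ + sin φ₂ cos φ₁ cos Δλ) = 284.72°
Δθ = θ₂ − θ₁ = +27.1°

+27.1°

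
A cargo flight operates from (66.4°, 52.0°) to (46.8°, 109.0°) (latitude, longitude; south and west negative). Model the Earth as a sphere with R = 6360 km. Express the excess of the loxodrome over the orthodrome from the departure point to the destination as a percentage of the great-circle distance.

3.0%

Great circle: σ = 0.6142 rad → d_gc = Rσ = 3906.0 km
Rhumb: Δφ = -0.3421, Δλ = +0.9948, Δψ = -0.6393, q = Δφ/Δψ = 0.5351 → d_rh = R√(Δφ²+q²Δλ²) = 4024.3 km
Excess = (4024.3 − 3906.0) / 3906.0 = 118.3 / 3906.0 = 3.03% ≈ 3.0%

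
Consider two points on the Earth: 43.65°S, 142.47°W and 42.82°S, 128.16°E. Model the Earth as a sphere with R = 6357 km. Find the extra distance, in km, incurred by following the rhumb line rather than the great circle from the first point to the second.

Great circle: cos σ = sin φ₁ sin φ₂ + cos φ₁ cos φ₂ cos Δλ,  σ = 1.0758 rad → d_gc = 6839.1 km
Rhumb line: Δψ = +0.0199, q = Δφ/Δψ = 0.7285, d_rh = R√(Δφ²+q²Δλ²) = 7224.5 km
Excess = 7224.5 − 6839.1 = 385.4 ≈ 385 km

385 km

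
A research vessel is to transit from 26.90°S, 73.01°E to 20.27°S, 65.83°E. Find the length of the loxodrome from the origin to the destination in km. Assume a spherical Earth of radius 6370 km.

1038 km

Rhumb course C = atan2(Δλ, Δψ) with Δψ = ln[tan(π/4+φ₂/2)/tan(π/4+φ₁/2)] = +0.1264, Δλ = -0.1253 → C = 315.24°
d = R·|Δφ| / |cos C| = 6370·0.11572 / 0.71004 = 1038 km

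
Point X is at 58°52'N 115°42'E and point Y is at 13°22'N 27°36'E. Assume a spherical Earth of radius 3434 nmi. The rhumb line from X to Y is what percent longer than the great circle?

Great circle: σ = 1.3546 rad → d_gc = Rσ = 4651.5 nmi
Rhumb: Δφ = -0.7941, Δλ = -1.5376, Δψ = -1.0426, q = Δφ/Δψ = 0.7617 → d_rh = R√(Δφ²+q²Δλ²) = 4859.1 nmi
Excess = (4859.1 − 4651.5) / 4651.5 = 207.6 / 4651.5 = 4.46% ≈ 4.5%

4.5%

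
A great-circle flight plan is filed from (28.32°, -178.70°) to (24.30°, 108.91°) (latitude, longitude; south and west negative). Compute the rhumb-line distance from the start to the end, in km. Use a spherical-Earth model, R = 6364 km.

7219 km

Δψ = ln[tan(π/4+φ₂/2)/tan(π/4+φ₁/2)] = -0.0783;  Δφ = -0.0702 rad,  Δλ = -1.2634 rad
q = Δφ/Δψ = 0.8961
d = R·√(Δφ² + q²Δλ²) = 6364·1.13439 = 7219 km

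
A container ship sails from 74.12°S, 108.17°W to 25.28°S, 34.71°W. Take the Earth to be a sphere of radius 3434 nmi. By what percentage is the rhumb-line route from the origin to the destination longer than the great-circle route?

4.5%

Great circle: σ = 1.0688 rad → d_gc = Rσ = 3670.2 nmi
Rhumb: Δφ = +0.8524, Δλ = +1.2821, Δψ = +1.5136, q = Δφ/Δψ = 0.5632 → d_rh = R√(Δφ²+q²Δλ²) = 3836.2 nmi
Excess = (3836.2 − 3670.2) / 3670.2 = 166.0 / 3670.2 = 4.52% ≈ 4.5%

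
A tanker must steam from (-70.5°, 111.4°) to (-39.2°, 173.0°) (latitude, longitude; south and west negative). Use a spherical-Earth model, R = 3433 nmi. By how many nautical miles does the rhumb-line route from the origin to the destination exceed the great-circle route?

91 nmi

Great circle: cos σ = sin φ₁ sin φ₂ + cos φ₁ cos φ₂ cos Δλ,  σ = 0.7687 rad → d_gc = 2639.0 nmi
Rhumb line: Δψ = +1.0165, q = Δφ/Δψ = 0.5374, d_rh = R√(Δφ²+q²Δλ²) = 2729.8 nmi
Excess = 2729.8 − 2639.0 = 90.8 ≈ 91 nmi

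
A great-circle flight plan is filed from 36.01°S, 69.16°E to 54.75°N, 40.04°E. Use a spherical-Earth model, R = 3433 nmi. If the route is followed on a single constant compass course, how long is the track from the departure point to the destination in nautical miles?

Δψ = ln[tan(π/4+φ₂/2)/tan(π/4+φ₁/2)] = +1.8211;  Δφ = +1.5841 rad,  Δλ = -0.5082 rad
q = Δφ/Δψ = 0.8698
d = R·√(Δφ² + q²Δλ²) = 3433·1.64459 = 5646 nmi

5646 nmi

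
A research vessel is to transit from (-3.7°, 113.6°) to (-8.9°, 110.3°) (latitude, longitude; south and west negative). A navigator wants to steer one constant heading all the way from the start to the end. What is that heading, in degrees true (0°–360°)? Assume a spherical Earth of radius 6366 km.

212.2°

Δψ = ln[tan(π/4+φ₂/2)/tan(π/4+φ₁/2)] = -0.0913
Δλ = -0.0576 rad (taken the short way round)
course = atan2(Δλ, Δψ) = 212.23°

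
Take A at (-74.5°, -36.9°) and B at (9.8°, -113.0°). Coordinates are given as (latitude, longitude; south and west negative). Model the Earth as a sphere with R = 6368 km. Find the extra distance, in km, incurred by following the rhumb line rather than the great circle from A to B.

345 km

Great circle: cos σ = sin φ₁ sin φ₂ + cos φ₁ cos φ₂ cos Δλ,  σ = 1.6717 rad → d_gc = 10645.5 km
Rhumb line: Δψ = +2.1663, q = Δφ/Δψ = 0.6792, d_rh = R√(Δφ²+q²Δλ²) = 10990.2 km
Excess = 10990.2 − 10645.5 = 344.7 ≈ 345 km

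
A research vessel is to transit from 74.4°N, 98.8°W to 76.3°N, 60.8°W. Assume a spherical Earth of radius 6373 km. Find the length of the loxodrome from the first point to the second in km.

Δψ = ln[tan(π/4+φ₂/2)/tan(π/4+φ₁/2)] = +0.1313;  Δφ = +0.0332 rad,  Δλ = +0.6632 rad
q = Δφ/Δψ = 0.2526
d = R·√(Δφ² + q²Δλ²) = 6373·0.17076 = 1088 km

1088 km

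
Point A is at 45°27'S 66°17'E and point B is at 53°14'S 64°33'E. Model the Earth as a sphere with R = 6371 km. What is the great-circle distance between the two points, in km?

Haversine: a = sin²(Δφ/2)+cos φ₁ cos φ₂ sin²(Δλ/2) = 0.00470;  σ = 2·atan2(√a,√(1−a))
σ = 7.864° → d = Rσ = 6371·0.13726 = 874 km

874 km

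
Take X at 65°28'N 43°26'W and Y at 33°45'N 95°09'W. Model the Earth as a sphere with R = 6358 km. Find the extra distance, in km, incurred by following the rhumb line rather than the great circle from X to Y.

103 km

Great circle: cos σ = sin φ₁ sin φ₂ + cos φ₁ cos φ₂ cos Δλ,  σ = 0.7680 rad → d_gc = 4882.9 km
Rhumb line: Δψ = -0.8995, q = Δφ/Δψ = 0.6154, d_rh = R√(Δφ²+q²Δλ²) = 4986.0 km
Excess = 4986.0 − 4882.9 = 103.1 ≈ 103 km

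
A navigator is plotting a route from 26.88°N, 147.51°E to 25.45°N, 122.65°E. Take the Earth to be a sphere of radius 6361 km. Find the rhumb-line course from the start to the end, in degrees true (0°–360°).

Δψ = ln[tan(π/4+φ₂/2)/tan(π/4+φ₁/2)] = -0.0278
Δλ = -0.4339 rad (taken the short way round)
course = atan2(Δλ, Δψ) = 266.33°

266.3°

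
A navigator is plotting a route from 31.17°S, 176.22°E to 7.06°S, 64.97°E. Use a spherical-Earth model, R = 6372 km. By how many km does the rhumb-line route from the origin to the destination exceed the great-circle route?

Great circle: cos σ = sin φ₁ sin φ₂ + cos φ₁ cos φ₂ cos Δλ,  σ = 1.8174 rad → d_gc = 11580.7 km
Rhumb line: Δψ = +0.4495, q = Δφ/Δψ = 0.9362, d_rh = R√(Δφ²+q²Δλ²) = 11888.8 km
Excess = 11888.8 − 11580.7 = 308.1 ≈ 308 km

308 km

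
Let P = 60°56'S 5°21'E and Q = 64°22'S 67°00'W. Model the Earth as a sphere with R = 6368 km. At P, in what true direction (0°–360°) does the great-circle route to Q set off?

231.9°

θ = atan2( sin Δλ·cos φ₂ ,  cos φ₁ sin φ₂ − sin φ₁ cos φ₂ cos Δλ )
  = atan2(-0.4122, -0.3234) = 231.89°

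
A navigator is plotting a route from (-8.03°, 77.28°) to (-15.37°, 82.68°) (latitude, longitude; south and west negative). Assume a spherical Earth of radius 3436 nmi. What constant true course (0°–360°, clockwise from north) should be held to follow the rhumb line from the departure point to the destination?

144.3°

Δψ = ln[tan(π/4+φ₂/2)/tan(π/4+φ₁/2)] = -0.1309
Δλ = +0.0942 rad (taken the short way round)
course = atan2(Δλ, Δψ) = 144.25°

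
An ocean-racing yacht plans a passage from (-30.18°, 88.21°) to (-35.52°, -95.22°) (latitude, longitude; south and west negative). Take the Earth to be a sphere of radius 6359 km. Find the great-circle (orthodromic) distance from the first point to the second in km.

12677 km

cos σ = sin φ₁ sin φ₂ + cos φ₁ cos φ₂ cos Δλ
      = sin(-30.18°)sin(-35.52°) + cos(-30.18°)cos(-35.52°)cos(176.57°) = -0.4103
σ = 114.221° → d = Rσ = 6359·1.99353 = 12677 km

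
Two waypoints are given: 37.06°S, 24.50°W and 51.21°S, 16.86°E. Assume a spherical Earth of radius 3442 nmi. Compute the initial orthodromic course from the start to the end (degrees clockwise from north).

θ = atan2( sin Δλ·cos φ₂ ,  cos φ₁ sin φ₂ − sin φ₁ cos φ₂ cos Δλ )
  = atan2(+0.4140, -0.3386) = 129.28°

129.3°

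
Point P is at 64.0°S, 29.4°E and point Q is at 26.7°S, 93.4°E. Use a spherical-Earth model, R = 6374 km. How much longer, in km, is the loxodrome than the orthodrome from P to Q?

Great circle: cos σ = sin φ₁ sin φ₂ + cos φ₁ cos φ₂ cos Δλ,  σ = 0.9576 rad → d_gc = 6103.4 km
Rhumb line: Δψ = +0.9821, q = Δφ/Δψ = 0.6629, d_rh = R√(Δφ²+q²Δλ²) = 6284.5 km
Excess = 6284.5 − 6103.4 = 181.1 ≈ 181 km

181 km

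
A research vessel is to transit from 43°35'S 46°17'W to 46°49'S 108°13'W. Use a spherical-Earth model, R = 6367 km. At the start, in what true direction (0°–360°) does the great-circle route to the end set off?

243.1°

θ = atan2( sin Δλ·cos φ₂ ,  cos φ₁ sin φ₂ − sin φ₁ cos φ₂ cos Δλ )
  = atan2(-0.6039, -0.3062) = 243.11°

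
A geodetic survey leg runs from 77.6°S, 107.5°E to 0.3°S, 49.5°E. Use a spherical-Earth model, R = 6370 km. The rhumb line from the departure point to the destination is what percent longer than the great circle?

2.2%

Great circle: σ = 1.4516 rad → d_gc = Rσ = 9246.8 km
Rhumb: Δφ = +1.3491, Δλ = -1.0123, Δψ = +2.2145, q = Δφ/Δψ = 0.6092 → d_rh = R√(Δφ²+q²Δλ²) = 9449.3 km
Excess = (9449.3 − 9246.8) / 9246.8 = 202.5 / 9246.8 = 2.19% ≈ 2.2%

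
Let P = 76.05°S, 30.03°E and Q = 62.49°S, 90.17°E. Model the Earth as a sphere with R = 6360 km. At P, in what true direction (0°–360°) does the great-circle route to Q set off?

N = sin Δλ·cos φ₂ = +0.4006;  D = cos φ₁ sin φ₂ − sin φ₁ cos φ₂ cos Δλ = +0.0094
initial course = atan2(N, D) = 88.66°

88.7°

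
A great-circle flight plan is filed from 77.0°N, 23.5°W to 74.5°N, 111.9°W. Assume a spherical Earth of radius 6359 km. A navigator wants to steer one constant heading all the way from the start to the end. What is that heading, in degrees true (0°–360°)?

Meridional parts: M(φ₁)=+2.1721, M(φ₂)=+1.9944 → ΔM = -0.1777;  Δλ = -1.5429 rad
tan C = Δλ / ΔM = +8.6818 → C = 263.43°

263.4°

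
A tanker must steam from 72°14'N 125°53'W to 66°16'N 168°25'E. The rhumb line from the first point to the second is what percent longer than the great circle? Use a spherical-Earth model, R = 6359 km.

5.0%

Great circle: σ = 0.3968 rad → d_gc = Rσ = 2523.1 km
Rhumb: Δφ = -0.1041, Δλ = -1.1467, Δψ = -0.2959, q = Δφ/Δψ = 0.3519 → d_rh = R√(Δφ²+q²Δλ²) = 2649.9 km
Excess = (2649.9 − 2523.1) / 2523.1 = 126.8 / 2523.1 = 5.03% ≈ 5.0%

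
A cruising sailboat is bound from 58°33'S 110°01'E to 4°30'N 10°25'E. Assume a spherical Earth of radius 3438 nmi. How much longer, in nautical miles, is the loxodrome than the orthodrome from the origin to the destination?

Great circle: cos σ = sin φ₁ sin φ₂ + cos φ₁ cos φ₂ cos Δλ,  σ = 1.7251 rad → d_gc = 5930.8 nmi
Rhumb line: Δψ = +1.3460, q = Δφ/Δψ = 0.8175, d_rh = R√(Δφ²+q²Δλ²) = 6179.5 nmi
Excess = 6179.5 − 5930.8 = 248.7 ≈ 249 nmi

249 nmi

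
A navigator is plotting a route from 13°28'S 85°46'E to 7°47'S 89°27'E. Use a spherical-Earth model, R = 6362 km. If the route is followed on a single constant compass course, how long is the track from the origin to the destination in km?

748 km

Rhumb course C = atan2(Δλ, Δψ) with Δψ = ln[tan(π/4+φ₂/2)/tan(π/4+φ₁/2)] = +0.1010, Δλ = +0.0643 → C = 32.49°
d = R·|Δφ| / |cos C| = 6362·0.09919 / 0.84353 = 748 km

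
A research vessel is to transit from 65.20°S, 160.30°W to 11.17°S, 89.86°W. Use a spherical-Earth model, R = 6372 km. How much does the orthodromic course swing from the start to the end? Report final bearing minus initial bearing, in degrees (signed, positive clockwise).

-52.2°

Initial bearing θ₁ = atan2(sin Δλ cos φ₂, cos φ₁ sin φ₂ − sin φ₁ cos φ₂ cos Δλ) = 76.80°
Final bearing θ₂ = (initial bearing from the destination back to the start) + 180° = 24.60°
Δθ = θ₂ − θ₁ = -52.2°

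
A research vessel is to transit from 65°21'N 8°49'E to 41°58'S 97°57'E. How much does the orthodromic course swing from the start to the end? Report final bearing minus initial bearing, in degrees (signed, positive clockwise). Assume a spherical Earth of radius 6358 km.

Initial bearing θ₁ = atan2(sin Δλ cos φ₂, cos φ₁ sin φ₂ − sin φ₁ cos φ₂ cos Δλ) = 111.25°
Final bearing θ₂ = (initial bearing from the destination back to the start) + 180° = 148.48°
Δθ = θ₂ − θ₁ = +37.2°

+37.2°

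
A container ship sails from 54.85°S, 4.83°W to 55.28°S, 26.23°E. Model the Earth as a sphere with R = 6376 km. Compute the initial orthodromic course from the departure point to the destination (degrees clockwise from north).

104.2°

θ = atan2( sin Δλ·cos φ₂ ,  cos φ₁ sin φ₂ − sin φ₁ cos φ₂ cos Δλ )
  = atan2(+0.2939, -0.0743) = 104.18°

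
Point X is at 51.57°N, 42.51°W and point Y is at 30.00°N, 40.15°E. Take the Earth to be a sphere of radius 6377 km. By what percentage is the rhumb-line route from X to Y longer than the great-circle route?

4.4%

Great circle: σ = 1.0923 rad → d_gc = Rσ = 6965.5 km
Rhumb: Δφ = -0.3765, Δλ = +1.4427, Δψ = -0.5047, q = Δφ/Δψ = 0.7459 → d_rh = R√(Δφ²+q²Δλ²) = 7270.0 km
Excess = (7270.0 − 6965.5) / 6965.5 = 304.5 / 6965.5 = 4.37% ≈ 4.4%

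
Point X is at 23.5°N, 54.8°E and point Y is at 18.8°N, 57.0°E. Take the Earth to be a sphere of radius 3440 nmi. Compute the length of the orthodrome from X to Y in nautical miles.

Haversine: a = sin²(Δφ/2)+cos φ₁ cos φ₂ sin²(Δλ/2) = 0.00200;  σ = 2·atan2(√a,√(1−a))
σ = 5.128° → d = Rσ = 3440·0.08950 = 308 nmi

308 nmi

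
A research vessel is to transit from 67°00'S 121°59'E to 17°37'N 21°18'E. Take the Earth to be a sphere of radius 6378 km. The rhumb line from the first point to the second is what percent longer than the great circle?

Great circle: σ = 1.9258 rad → d_gc = Rσ = 12283.0 km
Rhumb: Δφ = +1.4768, Δλ = -1.7573, Δψ = +1.9048, q = Δφ/Δψ = 0.7753 → d_rh = R√(Δφ²+q²Δλ²) = 12815.5 km
Excess = (12815.5 − 12283.0) / 12283.0 = 532.5 / 12283.0 = 4.34% ≈ 4.3%

4.3%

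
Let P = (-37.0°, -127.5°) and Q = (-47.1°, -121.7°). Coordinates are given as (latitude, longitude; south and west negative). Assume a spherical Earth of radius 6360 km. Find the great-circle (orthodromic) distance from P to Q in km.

Haversine: a = sin²(Δφ/2)+cos φ₁ cos φ₂ sin²(Δλ/2) = 0.00914;  σ = 2·atan2(√a,√(1−a))
σ = 10.972° → d = Rσ = 6360·0.19150 = 1218 km

1218 km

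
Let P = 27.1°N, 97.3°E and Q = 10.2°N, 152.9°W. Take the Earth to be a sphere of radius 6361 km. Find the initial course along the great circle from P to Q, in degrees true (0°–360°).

N = sin Δλ·cos φ₂ = +0.9260;  D = cos φ₁ sin φ₂ − sin φ₁ cos φ₂ cos Δλ = +0.3095
initial course = atan2(N, D) = 71.52°

71.5°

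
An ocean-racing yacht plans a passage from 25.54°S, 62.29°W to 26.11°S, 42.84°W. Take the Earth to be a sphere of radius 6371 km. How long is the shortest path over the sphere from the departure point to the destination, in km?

Haversine: a = sin²(Δφ/2)+cos φ₁ cos φ₂ sin²(Δλ/2) = 0.02314;  σ = 2·atan2(√a,√(1−a))
σ = 17.501° → d = Rσ = 6371·0.30544 = 1946 km

1946 km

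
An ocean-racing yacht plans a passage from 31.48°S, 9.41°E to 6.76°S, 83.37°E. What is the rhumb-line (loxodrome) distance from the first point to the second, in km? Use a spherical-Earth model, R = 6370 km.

Δψ = ln[tan(π/4+φ₂/2)/tan(π/4+φ₁/2)] = +0.4611;  Δφ = +0.4314 rad,  Δλ = +1.2908 rad
q = Δφ/Δψ = 0.9357
d = R·√(Δφ² + q²Δλ²) = 6370·1.28257 = 8170 km

8170 km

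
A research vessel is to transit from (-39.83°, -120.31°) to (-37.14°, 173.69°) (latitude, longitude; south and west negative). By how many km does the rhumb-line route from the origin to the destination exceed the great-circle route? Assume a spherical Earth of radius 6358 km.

Great circle: cos σ = sin φ₁ sin φ₂ + cos φ₁ cos φ₂ cos Δλ,  σ = 0.8819 rad → d_gc = 5606.9 km
Rhumb line: Δψ = +0.0600, q = Δφ/Δψ = 0.7826, d_rh = R√(Δφ²+q²Δλ²) = 5739.5 km
Excess = 5739.5 − 5606.9 = 132.6 ≈ 133 km

133 km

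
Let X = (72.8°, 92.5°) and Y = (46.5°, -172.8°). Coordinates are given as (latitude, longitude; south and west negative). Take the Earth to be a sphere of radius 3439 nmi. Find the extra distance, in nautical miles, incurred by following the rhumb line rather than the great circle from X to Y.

Great circle: cos σ = sin φ₁ sin φ₂ + cos φ₁ cos φ₂ cos Δλ,  σ = 0.8281 rad → d_gc = 2847.9 nmi
Rhumb line: Δψ = -0.9700, q = Δφ/Δψ = 0.4732, d_rh = R√(Δφ²+q²Δλ²) = 3118.8 nmi
Excess = 3118.8 − 2847.9 = 270.9 ≈ 271 nmi

271 nmi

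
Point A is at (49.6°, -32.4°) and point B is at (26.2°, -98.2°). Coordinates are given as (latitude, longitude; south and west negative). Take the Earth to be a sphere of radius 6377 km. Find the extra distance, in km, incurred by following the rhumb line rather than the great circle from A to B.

143 km

Great circle: cos σ = sin φ₁ sin φ₂ + cos φ₁ cos φ₂ cos Δλ,  σ = 0.9587 rad → d_gc = 6113.5 km
Rhumb line: Δψ = -0.5258, q = Δφ/Δψ = 0.7768, d_rh = R√(Δφ²+q²Δλ²) = 6256.6 km
Excess = 6256.6 − 6113.5 = 143.1 ≈ 143 km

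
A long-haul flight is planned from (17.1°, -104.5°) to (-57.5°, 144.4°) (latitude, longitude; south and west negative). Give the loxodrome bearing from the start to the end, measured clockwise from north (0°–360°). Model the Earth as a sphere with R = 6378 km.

231.6°

Δψ = ln[tan(π/4+φ₂/2)/tan(π/4+φ₁/2)] = -1.5358
Δλ = -1.9391 rad (taken the short way round)
course = atan2(Δλ, Δψ) = 231.62°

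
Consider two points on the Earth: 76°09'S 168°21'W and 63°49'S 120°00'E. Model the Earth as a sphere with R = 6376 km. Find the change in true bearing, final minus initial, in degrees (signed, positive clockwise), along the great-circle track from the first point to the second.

+68.6°

At departure: θ₁ = atan2(sin Δλ cos φ₂, cos φ₁ sin φ₂ − sin φ₁ cos φ₂ cos Δλ) = 259.19°
At arrival: θ₂ = atan2(sin Δλ cos φ₁, −cos φ₂ sin φ₁ + sin φ₂ cos φ₁ cos Δλ) = 327.80°
Δθ = θ₂ − θ₁ = +68.6°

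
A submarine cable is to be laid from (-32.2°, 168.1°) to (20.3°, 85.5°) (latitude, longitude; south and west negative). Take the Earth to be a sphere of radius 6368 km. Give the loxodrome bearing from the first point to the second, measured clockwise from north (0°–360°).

Meridional parts: M(φ₁)=-0.5942, M(φ₂)=+0.3620 → ΔM = +0.9561;  Δλ = -1.4416 rad
tan C = Δλ / ΔM = -1.5078 → C = 303.55°

303.6°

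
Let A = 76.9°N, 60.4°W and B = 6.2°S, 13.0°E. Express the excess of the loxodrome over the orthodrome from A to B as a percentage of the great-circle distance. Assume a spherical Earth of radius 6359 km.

3.3%

Great circle: σ = 1.6116 rad → d_gc = Rσ = 10248.3 km
Rhumb: Δφ = -1.4504, Δλ = +1.2811, Δψ = -2.2728, q = Δφ/Δψ = 0.6381 → d_rh = R√(Δφ²+q²Δλ²) = 10587.1 km
Excess = (10587.1 − 10248.3) / 10248.3 = 338.8 / 10248.3 = 3.31% ≈ 3.3%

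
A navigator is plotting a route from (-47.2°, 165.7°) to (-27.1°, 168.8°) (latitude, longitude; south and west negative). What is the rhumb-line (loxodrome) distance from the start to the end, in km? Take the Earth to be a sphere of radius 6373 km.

2252 km

Δψ = ln[tan(π/4+φ₂/2)/tan(π/4+φ₁/2)] = +0.4451;  Δφ = +0.3508 rad,  Δλ = +0.0541 rad
q = Δφ/Δψ = 0.7882
d = R·√(Δφ² + q²Δλ²) = 6373·0.35339 = 2252 km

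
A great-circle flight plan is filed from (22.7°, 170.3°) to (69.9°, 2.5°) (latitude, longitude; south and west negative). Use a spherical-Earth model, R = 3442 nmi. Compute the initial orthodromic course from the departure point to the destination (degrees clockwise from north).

355.8°

N = sin Δλ·cos φ₂ = -0.0726;  D = cos φ₁ sin φ₂ − sin φ₁ cos φ₂ cos Δλ = +0.9960
initial course = atan2(N, D) = 355.83°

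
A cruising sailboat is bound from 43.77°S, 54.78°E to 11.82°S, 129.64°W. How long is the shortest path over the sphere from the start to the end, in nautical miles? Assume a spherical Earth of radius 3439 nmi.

7459 nmi

Haversine: a = sin²(Δφ/2)+cos φ₁ cos φ₂ sin²(Δλ/2) = 0.78150;  σ = 2·atan2(√a,√(1−a))
σ = 124.264° → d = Rσ = 3439·2.16882 = 7459 nmi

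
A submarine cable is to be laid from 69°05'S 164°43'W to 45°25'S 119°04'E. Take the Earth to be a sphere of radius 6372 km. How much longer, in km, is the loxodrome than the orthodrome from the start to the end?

275 km

Great circle: cos σ = sin φ₁ sin φ₂ + cos φ₁ cos φ₂ cos Δλ,  σ = 0.7598 rad → d_gc = 4841.20 km
Rhumb line: Δψ = +0.7979, q = Δφ/Δψ = 0.5177, d_rh = R√(Δφ²+q²Δλ²) = 5116.68 km
Excess = 5116.68 − 4841.20 = 275.48 ≈ 275 km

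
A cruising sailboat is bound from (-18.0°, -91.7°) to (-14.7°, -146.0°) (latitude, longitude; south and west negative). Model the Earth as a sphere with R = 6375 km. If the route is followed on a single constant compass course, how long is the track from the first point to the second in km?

Δψ = ln[tan(π/4+φ₂/2)/tan(π/4+φ₁/2)] = +0.0600;  Δφ = +0.0576 rad,  Δλ = -0.9477 rad
q = Δφ/Δψ = 0.9594
d = R·√(Δφ² + q²Δλ²) = 6375·0.91106 = 5808 km

5808 km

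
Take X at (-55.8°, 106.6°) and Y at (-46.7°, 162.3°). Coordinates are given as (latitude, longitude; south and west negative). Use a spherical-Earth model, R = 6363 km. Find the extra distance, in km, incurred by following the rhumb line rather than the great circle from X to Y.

Great circle: cos σ = sin φ₁ sin φ₂ + cos φ₁ cos φ₂ cos Δλ,  σ = 0.6109 rad → d_gc = 3886.9 km
Rhumb line: Δψ = +0.2548, q = Δφ/Δψ = 0.6232, d_rh = R√(Δφ²+q²Δλ²) = 3985.3 km
Excess = 3985.3 − 3886.9 = 98.4 ≈ 98 km

98 km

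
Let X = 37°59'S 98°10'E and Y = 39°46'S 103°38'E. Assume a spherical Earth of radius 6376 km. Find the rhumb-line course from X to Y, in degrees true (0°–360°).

112.7°

Meridional parts: M(φ₁)=-0.7176, M(φ₂)=-0.7576 → ΔM = -0.0400;  Δλ = +0.0954 rad
tan C = Δλ / ΔM = -2.3863 → C = 112.74°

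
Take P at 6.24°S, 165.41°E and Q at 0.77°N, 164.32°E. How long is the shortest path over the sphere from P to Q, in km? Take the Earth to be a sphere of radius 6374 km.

789 km

cos σ = sin φ₁ sin φ₂ + cos φ₁ cos φ₂ cos Δλ
      = sin(-6.24°)sin(0.77°) + cos(-6.24°)cos(0.77°)cos(-1.09°) = 0.9923
σ = 7.094° → d = Rσ = 6374·0.12381 = 789 km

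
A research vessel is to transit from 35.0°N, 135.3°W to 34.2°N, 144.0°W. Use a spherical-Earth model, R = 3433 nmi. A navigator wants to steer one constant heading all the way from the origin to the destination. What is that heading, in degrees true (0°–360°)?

Meridional parts: M(φ₁)=+0.6528, M(φ₂)=+0.6359 → ΔM = -0.0170;  Δλ = -0.1518 rad
tan C = Δλ / ΔM = +8.9515 → C = 263.63°

263.6°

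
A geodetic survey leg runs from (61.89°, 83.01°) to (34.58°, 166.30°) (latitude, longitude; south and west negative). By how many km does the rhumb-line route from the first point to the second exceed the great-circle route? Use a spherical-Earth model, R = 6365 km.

358 km

Great circle: cos σ = sin φ₁ sin φ₂ + cos φ₁ cos φ₂ cos Δλ,  σ = 0.9933 rad → d_gc = 6322.3 km
Rhumb line: Δψ = -0.7410, q = Δφ/Δψ = 0.6433, d_rh = R√(Δφ²+q²Δλ²) = 6680.5 km
Excess = 6680.5 − 6322.3 = 358.2 ≈ 358 km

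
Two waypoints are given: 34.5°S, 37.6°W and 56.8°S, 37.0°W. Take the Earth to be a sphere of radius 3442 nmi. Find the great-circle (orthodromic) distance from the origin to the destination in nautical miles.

1340 nmi

Haversine: a = sin²(Δφ/2)+cos φ₁ cos φ₂ sin²(Δλ/2) = 0.03741;  σ = 2·atan2(√a,√(1−a))
σ = 22.304° → d = Rσ = 3442·0.38927 = 1340 nmi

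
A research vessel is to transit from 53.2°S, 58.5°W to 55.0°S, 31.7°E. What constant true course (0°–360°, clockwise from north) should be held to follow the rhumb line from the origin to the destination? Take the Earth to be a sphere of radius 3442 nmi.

Meridional parts: M(φ₁)=-1.1006, M(φ₂)=-1.1542 → ΔM = -0.0536;  Δλ = +1.5743 rad
tan C = Δλ / ΔM = -29.3779 → C = 91.95°

91.9°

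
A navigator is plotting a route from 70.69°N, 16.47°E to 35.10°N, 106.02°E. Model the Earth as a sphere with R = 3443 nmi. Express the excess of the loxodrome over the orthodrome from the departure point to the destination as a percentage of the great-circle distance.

7.5%

Great circle: σ = 0.9947 rad → d_gc = Rσ = 3424.6 nmi
Rhumb: Δφ = -0.6212, Δλ = +1.5629, Δψ = -1.1163, q = Δφ/Δψ = 0.5565 → d_rh = R√(Δφ²+q²Δλ²) = 3679.8 nmi
Excess = (3679.8 − 3424.6) / 3424.6 = 255.2 / 3424.6 = 7.452% ≈ 7.5%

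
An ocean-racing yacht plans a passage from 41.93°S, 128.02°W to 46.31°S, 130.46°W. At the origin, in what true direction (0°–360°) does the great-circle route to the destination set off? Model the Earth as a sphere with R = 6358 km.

201.0°

N = sin Δλ·cos φ₂ = -0.0294;  D = cos φ₁ sin φ₂ − sin φ₁ cos φ₂ cos Δλ = -0.0768
initial course = atan2(N, D) = 200.96°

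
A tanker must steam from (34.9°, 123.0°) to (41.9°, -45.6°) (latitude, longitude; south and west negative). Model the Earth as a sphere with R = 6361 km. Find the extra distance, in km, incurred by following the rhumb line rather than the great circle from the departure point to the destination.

Great circle: cos σ = sin φ₁ sin φ₂ + cos φ₁ cos φ₂ cos Δλ,  σ = 1.7888 rad → d_gc = 11378.73 km
Rhumb line: Δψ = +0.1561, q = Δφ/Δψ = 0.7826, d_rh = R√(Δφ²+q²Δλ²) = 14669.19 km
Excess = 14669.19 − 11378.73 = 3290.46 ≈ 3290 km

3290 km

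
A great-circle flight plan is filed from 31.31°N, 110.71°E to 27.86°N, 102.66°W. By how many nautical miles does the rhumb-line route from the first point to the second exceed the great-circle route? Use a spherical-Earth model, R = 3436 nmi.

882 nmi

Great circle: cos σ = sin φ₁ sin φ₂ + cos φ₁ cos φ₂ cos Δλ,  σ = 1.9692 rad → d_gc = 6766.2 nmi
Rhumb line: Δψ = -0.0693, q = Δφ/Δψ = 0.8694, d_rh = R√(Δφ²+q²Δλ²) = 7647.8 nmi
Excess = 7647.8 − 6766.2 = 881.6 ≈ 882 nmi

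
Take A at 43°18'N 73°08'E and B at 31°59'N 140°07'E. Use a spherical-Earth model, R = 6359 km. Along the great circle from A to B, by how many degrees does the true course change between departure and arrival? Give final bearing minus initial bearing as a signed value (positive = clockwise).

+44.2°

Initial bearing θ₁ = atan2(sin Δλ cos φ₂, cos φ₁ sin φ₂ − sin φ₁ cos φ₂ cos Δλ) = 78.56°
Final bearing θ₂ = (initial bearing from the destination back to the start) + 180° = 122.76°
Δθ = θ₂ − θ₁ = +44.2°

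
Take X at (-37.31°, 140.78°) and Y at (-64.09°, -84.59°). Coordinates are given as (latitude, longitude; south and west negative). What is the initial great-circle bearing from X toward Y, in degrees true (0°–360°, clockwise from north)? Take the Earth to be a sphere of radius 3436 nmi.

N = sin Δλ·cos φ₂ = +0.3110;  D = cos φ₁ sin φ₂ − sin φ₁ cos φ₂ cos Δλ = -0.9015
initial course = atan2(N, D) = 160.97°

161.0°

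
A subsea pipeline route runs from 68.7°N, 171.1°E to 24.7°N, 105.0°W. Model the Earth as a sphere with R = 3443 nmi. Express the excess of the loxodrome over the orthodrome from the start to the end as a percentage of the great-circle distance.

Great circle: σ = 1.1325 rad → d_gc = Rσ = 3899.2 nmi
Rhumb: Δφ = -0.7679, Δλ = +1.4643, Δψ = -1.2260, q = Δφ/Δψ = 0.6264 → d_rh = R√(Δφ²+q²Δλ²) = 4118.8 nmi
Excess = (4118.8 − 3899.2) / 3899.2 = 219.6 / 3899.2 = 5.63% ≈ 5.6%

5.6%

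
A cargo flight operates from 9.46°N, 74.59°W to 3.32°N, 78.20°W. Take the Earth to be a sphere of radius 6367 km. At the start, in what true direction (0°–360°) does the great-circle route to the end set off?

210.5°

N = sin Δλ·cos φ₂ = -0.0629;  D = cos φ₁ sin φ₂ − sin φ₁ cos φ₂ cos Δλ = -0.1066
initial course = atan2(N, D) = 210.52°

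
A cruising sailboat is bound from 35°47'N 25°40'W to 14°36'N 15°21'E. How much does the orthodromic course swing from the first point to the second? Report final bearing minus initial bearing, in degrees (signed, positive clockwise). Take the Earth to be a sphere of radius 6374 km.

+18.4°

At departure: θ₁ = atan2(sin Δλ cos φ₂, cos φ₁ sin φ₂ − sin φ₁ cos φ₂ cos Δλ) = 109.30°
At arrival: θ₂ = atan2(sin Δλ cos φ₁, −cos φ₂ sin φ₁ + sin φ₂ cos φ₁ cos Δλ) = 127.70°
Δθ = θ₂ − θ₁ = +18.4°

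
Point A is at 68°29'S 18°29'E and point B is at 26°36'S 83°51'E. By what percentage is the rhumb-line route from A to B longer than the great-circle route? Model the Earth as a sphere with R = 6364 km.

Great circle: σ = 0.9845 rad → d_gc = Rσ = 6265.6 km
Rhumb: Δφ = +0.7310, Δλ = +1.1409, Δψ = +1.1788, q = Δφ/Δψ = 0.6201 → d_rh = R√(Δφ²+q²Δλ²) = 6474.1 km
Excess = (6474.1 − 6265.6) / 6265.6 = 208.5 / 6265.6 = 3.33% ≈ 3.3%

3.3%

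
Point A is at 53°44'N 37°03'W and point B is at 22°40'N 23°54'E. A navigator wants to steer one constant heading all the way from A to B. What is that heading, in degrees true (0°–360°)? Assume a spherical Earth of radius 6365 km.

123.7°

Δψ = ln[tan(π/4+φ₂/2)/tan(π/4+φ₁/2)] = -0.7099
Δλ = +1.0638 rad (taken the short way round)
course = atan2(Δλ, Δψ) = 123.72°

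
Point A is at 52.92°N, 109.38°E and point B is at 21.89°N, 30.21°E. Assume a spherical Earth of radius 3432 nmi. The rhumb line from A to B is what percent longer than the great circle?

3.5%

Great circle: σ = 1.1565 rad → d_gc = Rσ = 3969.1 nmi
Rhumb: Δφ = -0.5416, Δλ = -1.3818, Δψ = -0.7008, q = Δφ/Δψ = 0.7728 → d_rh = R√(Δφ²+q²Δλ²) = 4109.1 nmi
Excess = (4109.1 − 3969.1) / 3969.1 = 140.0 / 3969.1 = 3.53% ≈ 3.5%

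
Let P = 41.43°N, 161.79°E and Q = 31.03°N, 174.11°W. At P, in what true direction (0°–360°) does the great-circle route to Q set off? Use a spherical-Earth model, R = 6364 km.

N = sin Δλ·cos φ₂ = +0.3499;  D = cos φ₁ sin φ₂ − sin φ₁ cos φ₂ cos Δλ = -0.1311
initial course = atan2(N, D) = 110.54°

110.5°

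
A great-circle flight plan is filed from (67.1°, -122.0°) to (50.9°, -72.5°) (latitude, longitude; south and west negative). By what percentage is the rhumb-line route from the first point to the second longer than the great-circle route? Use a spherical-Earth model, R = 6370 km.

2.4%

Great circle: σ = 0.5069 rad → d_gc = Rσ = 3228.8 km
Rhumb: Δφ = -0.2827, Δλ = +0.8639, Δψ = -0.5614, q = Δφ/Δψ = 0.5036 → d_rh = R√(Δφ²+q²Δλ²) = 3305.3 km
Excess = (3305.3 − 3228.8) / 3228.8 = 76.5 / 3228.8 = 2.37% ≈ 2.4%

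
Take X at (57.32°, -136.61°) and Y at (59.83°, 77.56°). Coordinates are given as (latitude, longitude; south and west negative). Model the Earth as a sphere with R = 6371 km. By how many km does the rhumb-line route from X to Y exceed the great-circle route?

Great circle: cos σ = sin φ₁ sin φ₂ + cos φ₁ cos φ₂ cos Δλ,  σ = 1.0435 rad → d_gc = 6648.4 km
Rhumb line: Δψ = +0.0841, q = Δφ/Δψ = 0.5211, d_rh = R√(Δφ²+q²Δλ²) = 8454.8 km
Excess = 8454.8 − 6648.4 = 1806.4 ≈ 1806 km

1806 km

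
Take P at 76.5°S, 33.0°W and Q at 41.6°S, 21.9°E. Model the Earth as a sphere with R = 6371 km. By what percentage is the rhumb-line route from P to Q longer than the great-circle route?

Great circle: σ = 0.7288 rad → d_gc = Rσ = 4643.3 km
Rhumb: Δφ = +0.6091, Δλ = +0.9582, Δψ = +1.3342, q = Δφ/Δψ = 0.4565 → d_rh = R√(Δφ²+q²Δλ²) = 4777.7 km
Excess = (4777.7 − 4643.3) / 4643.3 = 134.4 / 4643.3 = 2.89% ≈ 2.9%

2.9%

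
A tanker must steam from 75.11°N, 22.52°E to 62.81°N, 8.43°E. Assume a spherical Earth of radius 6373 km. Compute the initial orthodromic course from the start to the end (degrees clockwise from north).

209.1°

θ = atan2( sin Δλ·cos φ₂ ,  cos φ₁ sin φ₂ − sin φ₁ cos φ₂ cos Δλ )
  = atan2(-0.1112, -0.1997) = 209.11°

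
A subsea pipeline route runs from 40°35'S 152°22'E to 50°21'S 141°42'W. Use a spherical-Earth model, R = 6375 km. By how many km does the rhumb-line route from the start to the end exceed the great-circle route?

Great circle: cos σ = sin φ₁ sin φ₂ + cos φ₁ cos φ₂ cos Δλ,  σ = 0.7975 rad → d_gc = 5083.9 km
Rhumb line: Δψ = -0.2440, q = Δφ/Δψ = 0.6987, d_rh = R√(Δφ²+q²Δλ²) = 5239.7 km
Excess = 5239.7 − 5083.9 = 155.8 ≈ 156 km

156 km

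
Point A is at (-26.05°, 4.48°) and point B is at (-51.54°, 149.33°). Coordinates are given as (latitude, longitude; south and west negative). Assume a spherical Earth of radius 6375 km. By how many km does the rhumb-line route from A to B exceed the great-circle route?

1906 km

Great circle: cos σ = sin φ₁ sin φ₂ + cos φ₁ cos φ₂ cos Δλ,  σ = 1.6840 rad → d_gc = 10735.8 km
Rhumb line: Δψ = -0.5820, q = Δφ/Δψ = 0.7644, d_rh = R√(Δφ²+q²Δλ²) = 12641.9 km
Excess = 12641.9 − 10735.8 = 1906.1 ≈ 1906 km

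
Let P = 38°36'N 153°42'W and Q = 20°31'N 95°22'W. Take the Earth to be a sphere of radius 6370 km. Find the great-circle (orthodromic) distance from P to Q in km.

cos σ = sin φ₁ sin φ₂ + cos φ₁ cos φ₂ cos Δλ
      = sin(38.60°)sin(20.52°) + cos(38.60°)cos(20.52°)cos(58.33°) = 0.6029
σ = 52.921° → d = Rσ = 6370·0.92365 = 5884 km

5884 km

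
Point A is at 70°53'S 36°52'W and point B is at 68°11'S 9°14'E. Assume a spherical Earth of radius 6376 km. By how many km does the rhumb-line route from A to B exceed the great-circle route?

Great circle: cos σ = sin φ₁ sin φ₂ + cos φ₁ cos φ₂ cos Δλ,  σ = 0.2781 rad → d_gc = 1773.3 km
Rhumb line: Δψ = +0.1350, q = Δφ/Δψ = 0.3492, d_rh = R√(Δφ²+q²Δλ²) = 1816.3 km
Excess = 1816.3 − 1773.3 = 43.0 ≈ 43 km

43 km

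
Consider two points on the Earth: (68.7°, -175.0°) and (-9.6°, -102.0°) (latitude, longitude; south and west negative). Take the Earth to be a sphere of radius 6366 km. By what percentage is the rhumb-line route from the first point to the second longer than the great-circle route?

2.5%

Great circle: σ = 1.6215 rad → d_gc = Rσ = 10322.3 km
Rhumb: Δφ = -1.3666, Δλ = +1.2741, Δψ = -1.8394, q = Δφ/Δψ = 0.7430 → d_rh = R√(Δφ²+q²Δλ²) = 10582.9 km
Excess = (10582.9 − 10322.3) / 10322.3 = 260.6 / 10322.3 = 2.52% ≈ 2.5%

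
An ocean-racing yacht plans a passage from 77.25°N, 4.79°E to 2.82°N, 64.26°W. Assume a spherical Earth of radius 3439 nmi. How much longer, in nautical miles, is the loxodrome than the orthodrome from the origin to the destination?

161 nmi

Great circle: cos σ = sin φ₁ sin φ₂ + cos φ₁ cos φ₂ cos Δλ,  σ = 1.4437 rad → d_gc = 4964.7 nmi
Rhumb line: Δψ = -2.1425, q = Δφ/Δψ = 0.6063, d_rh = R√(Δφ²+q²Δλ²) = 5125.7 nmi
Excess = 5125.7 − 4964.7 = 161.0 ≈ 161 nmi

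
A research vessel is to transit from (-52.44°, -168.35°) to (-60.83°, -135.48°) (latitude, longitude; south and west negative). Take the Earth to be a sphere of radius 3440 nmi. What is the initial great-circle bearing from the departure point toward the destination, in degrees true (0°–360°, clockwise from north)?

128.1°

N = sin Δλ·cos φ₂ = +0.2645;  D = cos φ₁ sin φ₂ − sin φ₁ cos φ₂ cos Δλ = -0.2078
initial course = atan2(N, D) = 128.15°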